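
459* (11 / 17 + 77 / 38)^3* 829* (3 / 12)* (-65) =-7493913296368785 / 63432032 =-118140836.11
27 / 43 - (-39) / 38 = 2703 / 1634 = 1.65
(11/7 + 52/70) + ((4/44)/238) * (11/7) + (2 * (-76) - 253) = -402.69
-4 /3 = -1.33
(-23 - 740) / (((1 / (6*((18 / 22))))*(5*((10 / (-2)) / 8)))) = 329616 / 275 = 1198.60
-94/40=-47/20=-2.35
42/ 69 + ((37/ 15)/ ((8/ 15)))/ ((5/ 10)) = 907/ 92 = 9.86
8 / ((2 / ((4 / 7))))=16 / 7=2.29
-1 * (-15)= 15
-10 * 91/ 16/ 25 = -91/ 40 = -2.28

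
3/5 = 0.60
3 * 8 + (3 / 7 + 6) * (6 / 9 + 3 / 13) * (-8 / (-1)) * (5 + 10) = 9312 / 13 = 716.31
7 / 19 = 0.37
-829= -829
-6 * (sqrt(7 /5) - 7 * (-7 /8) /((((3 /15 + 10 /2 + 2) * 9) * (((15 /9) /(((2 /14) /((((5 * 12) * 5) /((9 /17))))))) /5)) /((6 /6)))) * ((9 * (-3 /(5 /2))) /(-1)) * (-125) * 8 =76677.03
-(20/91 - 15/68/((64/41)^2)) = -3275995/25346048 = -0.13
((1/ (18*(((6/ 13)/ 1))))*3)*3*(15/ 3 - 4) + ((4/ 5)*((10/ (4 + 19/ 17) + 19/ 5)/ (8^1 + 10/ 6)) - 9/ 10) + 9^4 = 1655506699/ 252300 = 6561.66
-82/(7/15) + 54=-852/7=-121.71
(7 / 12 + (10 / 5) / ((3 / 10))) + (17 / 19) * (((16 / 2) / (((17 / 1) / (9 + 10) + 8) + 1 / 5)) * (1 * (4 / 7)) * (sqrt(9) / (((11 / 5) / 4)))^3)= 2990193 / 37268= 80.23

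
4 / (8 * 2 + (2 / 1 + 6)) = 1 / 6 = 0.17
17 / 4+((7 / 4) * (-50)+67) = -16.25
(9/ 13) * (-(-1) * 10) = 90/ 13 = 6.92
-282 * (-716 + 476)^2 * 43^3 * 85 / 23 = -4772742987130.43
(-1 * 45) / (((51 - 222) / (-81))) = -405 / 19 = -21.32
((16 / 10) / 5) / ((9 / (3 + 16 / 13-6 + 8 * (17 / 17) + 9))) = 176 / 325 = 0.54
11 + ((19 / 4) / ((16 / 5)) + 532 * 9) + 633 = 5433.48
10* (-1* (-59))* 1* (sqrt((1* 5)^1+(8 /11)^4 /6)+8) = 10030* sqrt(2301) /363+4720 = 6045.42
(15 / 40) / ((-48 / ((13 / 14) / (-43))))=13 / 77056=0.00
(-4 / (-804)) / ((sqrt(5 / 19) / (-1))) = -0.01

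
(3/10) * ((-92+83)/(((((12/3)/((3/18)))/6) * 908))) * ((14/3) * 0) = 0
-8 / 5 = -1.60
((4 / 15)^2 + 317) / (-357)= -71341 / 80325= -0.89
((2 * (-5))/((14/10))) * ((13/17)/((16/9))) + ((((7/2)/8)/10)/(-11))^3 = -1993305640817/648761344000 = -3.07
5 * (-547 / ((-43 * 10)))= 547 / 86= 6.36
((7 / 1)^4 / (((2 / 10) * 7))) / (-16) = -107.19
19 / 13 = 1.46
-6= -6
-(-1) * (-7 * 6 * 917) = -38514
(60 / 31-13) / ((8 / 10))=-1715 / 124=-13.83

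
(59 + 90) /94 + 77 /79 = 19009 /7426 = 2.56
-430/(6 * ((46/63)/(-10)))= 981.52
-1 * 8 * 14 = -112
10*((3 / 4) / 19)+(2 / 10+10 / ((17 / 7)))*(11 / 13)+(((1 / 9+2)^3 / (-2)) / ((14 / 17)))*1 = -713253899 / 428549940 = -1.66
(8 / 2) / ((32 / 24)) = 3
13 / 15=0.87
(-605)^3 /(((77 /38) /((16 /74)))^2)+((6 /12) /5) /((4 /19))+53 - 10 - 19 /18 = -60886795126049 /24149160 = -2521280.04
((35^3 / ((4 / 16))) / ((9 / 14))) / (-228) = -1170.08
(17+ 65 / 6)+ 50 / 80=28.46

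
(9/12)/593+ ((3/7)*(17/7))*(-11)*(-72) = 95809971/116228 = 824.33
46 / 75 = 0.61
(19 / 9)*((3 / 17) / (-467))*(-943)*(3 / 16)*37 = 5.22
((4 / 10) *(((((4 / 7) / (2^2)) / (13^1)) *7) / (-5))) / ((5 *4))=-0.00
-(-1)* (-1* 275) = -275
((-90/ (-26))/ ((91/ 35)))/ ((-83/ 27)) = -6075/ 14027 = -0.43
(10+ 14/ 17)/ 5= 184/ 85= 2.16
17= 17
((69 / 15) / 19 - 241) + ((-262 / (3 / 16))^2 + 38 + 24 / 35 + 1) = 11684751143 / 5985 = 1952339.37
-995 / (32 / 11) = -10945 / 32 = -342.03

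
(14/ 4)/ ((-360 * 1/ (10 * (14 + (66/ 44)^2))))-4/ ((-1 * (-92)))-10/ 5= -24001/ 6624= -3.62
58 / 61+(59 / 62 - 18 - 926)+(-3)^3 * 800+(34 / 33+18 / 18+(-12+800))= -2714788507 / 124806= -21752.07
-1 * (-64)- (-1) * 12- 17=59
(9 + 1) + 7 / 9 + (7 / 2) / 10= 2003 / 180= 11.13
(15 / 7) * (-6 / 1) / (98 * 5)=-9 / 343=-0.03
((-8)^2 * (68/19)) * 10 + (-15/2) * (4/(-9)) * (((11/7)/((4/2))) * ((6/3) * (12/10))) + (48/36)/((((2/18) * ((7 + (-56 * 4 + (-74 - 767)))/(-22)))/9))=161754808/70357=2299.06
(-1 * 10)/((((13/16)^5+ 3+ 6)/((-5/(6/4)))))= 104857600/29425431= 3.56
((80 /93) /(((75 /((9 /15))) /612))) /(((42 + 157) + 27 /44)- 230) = -143616 /1036175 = -0.14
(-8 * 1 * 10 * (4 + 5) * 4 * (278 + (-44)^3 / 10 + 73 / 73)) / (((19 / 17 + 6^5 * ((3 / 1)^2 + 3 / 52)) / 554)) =2905294174848 / 15565855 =186645.33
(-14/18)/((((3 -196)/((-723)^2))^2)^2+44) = -58071348211178613553263/3285179127375248668501165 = -0.02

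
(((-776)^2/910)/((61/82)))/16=1543076/27755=55.60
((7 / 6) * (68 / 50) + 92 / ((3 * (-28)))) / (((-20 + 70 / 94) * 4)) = -2021 / 316750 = -0.01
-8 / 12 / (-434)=1 / 651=0.00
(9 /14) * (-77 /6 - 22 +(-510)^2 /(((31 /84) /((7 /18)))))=152919363 /868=176174.38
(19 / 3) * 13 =247 / 3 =82.33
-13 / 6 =-2.17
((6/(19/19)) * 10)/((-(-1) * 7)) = 60/7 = 8.57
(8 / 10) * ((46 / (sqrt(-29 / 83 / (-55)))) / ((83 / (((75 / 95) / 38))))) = 276 * sqrt(132385) / 868927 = 0.12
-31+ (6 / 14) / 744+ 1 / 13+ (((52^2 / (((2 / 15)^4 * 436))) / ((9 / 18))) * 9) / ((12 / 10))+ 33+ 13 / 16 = 1448139305787 / 4919824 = 294347.79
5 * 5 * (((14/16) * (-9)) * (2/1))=-1575/4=-393.75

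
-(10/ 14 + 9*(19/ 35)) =-28/ 5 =-5.60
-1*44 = -44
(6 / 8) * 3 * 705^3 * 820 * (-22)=-14222842548750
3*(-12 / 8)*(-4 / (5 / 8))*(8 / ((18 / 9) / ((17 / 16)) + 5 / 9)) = 176256 / 1865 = 94.51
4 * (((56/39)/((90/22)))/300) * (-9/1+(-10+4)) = -616/8775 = -0.07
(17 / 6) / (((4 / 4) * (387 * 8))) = 17 / 18576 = 0.00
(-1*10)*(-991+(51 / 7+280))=49260 / 7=7037.14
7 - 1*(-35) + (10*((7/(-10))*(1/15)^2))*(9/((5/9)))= 5187/125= 41.50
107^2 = 11449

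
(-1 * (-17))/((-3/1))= -17/3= -5.67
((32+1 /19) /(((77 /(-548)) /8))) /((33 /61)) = -7755296 /2299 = -3373.33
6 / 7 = 0.86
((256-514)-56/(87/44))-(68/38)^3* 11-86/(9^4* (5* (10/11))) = -11398279799053/32626376775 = -349.36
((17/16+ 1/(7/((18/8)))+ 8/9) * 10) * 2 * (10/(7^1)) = 57275/882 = 64.94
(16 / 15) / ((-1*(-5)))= 16 / 75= 0.21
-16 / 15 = -1.07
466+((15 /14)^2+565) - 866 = 32565 /196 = 166.15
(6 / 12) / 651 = 1 / 1302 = 0.00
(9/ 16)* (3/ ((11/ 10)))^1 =135/ 88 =1.53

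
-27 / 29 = -0.93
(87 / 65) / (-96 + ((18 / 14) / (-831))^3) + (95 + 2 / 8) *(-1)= -5778103322286209 / 60653623840420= -95.26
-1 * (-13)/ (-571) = -13/ 571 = -0.02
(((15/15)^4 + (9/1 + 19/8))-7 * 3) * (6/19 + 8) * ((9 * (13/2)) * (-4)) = 637767/38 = 16783.34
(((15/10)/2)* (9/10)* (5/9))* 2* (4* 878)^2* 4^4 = 2368155648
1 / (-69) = -1 / 69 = -0.01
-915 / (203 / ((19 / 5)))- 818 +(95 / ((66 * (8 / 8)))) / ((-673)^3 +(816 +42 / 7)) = -682129884282491 / 816796730442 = -835.13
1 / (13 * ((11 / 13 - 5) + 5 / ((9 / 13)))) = 9 / 359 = 0.03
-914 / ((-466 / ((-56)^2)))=1433152 / 233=6150.87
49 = 49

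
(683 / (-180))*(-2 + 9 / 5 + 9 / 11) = -11611 / 4950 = -2.35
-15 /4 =-3.75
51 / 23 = 2.22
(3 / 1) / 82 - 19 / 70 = -337 / 1435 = -0.23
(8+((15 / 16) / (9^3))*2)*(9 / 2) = 15557 / 432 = 36.01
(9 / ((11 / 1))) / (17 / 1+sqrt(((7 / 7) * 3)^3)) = 0.04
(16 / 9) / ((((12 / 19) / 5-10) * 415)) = -152 / 350343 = -0.00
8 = 8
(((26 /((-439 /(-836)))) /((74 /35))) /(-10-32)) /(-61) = 27170 /2972469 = 0.01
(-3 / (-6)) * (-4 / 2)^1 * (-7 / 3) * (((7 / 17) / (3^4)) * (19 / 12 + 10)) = 6811 / 49572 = 0.14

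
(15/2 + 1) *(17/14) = 289/28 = 10.32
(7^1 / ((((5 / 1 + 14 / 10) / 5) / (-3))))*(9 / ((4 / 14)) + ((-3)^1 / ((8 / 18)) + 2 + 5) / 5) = -66255 / 128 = -517.62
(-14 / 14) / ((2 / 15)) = -15 / 2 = -7.50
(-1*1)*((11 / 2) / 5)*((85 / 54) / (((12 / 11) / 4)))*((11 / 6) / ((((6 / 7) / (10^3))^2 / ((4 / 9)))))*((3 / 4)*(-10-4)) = 485066312500 / 6561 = 73931765.36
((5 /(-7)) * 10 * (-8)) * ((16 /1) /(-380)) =-320 /133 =-2.41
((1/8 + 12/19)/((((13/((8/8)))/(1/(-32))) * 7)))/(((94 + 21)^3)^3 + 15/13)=-23/311419295166952700102144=-0.00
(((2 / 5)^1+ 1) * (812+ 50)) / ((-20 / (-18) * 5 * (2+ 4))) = 36.20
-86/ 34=-43/ 17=-2.53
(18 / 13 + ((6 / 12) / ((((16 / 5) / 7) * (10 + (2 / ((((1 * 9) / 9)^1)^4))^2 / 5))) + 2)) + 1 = 100771 / 22464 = 4.49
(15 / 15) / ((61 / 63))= 63 / 61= 1.03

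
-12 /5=-2.40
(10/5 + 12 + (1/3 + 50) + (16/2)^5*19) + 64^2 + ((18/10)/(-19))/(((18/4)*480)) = 4763317733/7600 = 626752.33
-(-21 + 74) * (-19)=1007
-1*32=-32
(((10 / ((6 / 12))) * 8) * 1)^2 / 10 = 2560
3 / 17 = 0.18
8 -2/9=70/9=7.78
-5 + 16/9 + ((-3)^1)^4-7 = 637/9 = 70.78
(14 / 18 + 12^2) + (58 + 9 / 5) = 9206 / 45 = 204.58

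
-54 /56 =-27 /28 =-0.96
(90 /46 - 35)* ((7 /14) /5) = -76 /23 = -3.30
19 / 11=1.73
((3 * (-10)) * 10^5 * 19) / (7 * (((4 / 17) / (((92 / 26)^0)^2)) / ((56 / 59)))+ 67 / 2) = -1617696.16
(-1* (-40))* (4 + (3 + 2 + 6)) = 600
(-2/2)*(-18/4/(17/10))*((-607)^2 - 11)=16579710/17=975277.06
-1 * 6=-6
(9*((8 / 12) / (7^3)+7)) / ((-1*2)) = -21615 / 686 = -31.51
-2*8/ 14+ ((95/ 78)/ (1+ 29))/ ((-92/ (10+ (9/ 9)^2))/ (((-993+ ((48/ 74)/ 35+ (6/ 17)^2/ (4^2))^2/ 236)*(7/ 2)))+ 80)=-44349685175617850405537/ 38823213217371865961280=-1.14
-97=-97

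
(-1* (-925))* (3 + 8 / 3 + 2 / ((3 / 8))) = 10175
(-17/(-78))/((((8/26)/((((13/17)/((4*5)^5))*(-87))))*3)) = -0.00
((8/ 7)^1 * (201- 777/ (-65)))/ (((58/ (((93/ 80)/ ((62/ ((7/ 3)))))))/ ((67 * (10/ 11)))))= 463707/ 41470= 11.18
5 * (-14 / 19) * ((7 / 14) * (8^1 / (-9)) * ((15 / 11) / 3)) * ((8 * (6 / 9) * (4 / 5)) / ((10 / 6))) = 3584 / 1881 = 1.91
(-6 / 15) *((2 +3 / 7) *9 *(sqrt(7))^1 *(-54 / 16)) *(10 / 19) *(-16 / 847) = -0.78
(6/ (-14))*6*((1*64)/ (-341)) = 1152/ 2387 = 0.48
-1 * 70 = -70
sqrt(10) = 3.16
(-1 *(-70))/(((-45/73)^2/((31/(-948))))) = -1156393/191970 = -6.02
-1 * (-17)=17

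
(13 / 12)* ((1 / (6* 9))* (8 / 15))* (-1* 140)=-364 / 243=-1.50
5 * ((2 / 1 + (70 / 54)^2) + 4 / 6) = 15845 / 729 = 21.74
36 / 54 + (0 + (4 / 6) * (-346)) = -230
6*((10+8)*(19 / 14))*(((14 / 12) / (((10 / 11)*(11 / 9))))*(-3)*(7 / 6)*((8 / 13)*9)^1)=-193914 / 65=-2983.29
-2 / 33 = -0.06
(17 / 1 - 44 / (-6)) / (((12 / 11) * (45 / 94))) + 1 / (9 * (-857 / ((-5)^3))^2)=27720245959 / 594903690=46.60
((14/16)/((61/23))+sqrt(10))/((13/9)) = 1449/6344+9 * sqrt(10)/13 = 2.42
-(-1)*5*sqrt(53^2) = 265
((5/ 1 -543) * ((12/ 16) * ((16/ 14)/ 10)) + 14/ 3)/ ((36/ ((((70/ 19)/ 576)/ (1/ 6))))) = -68/ 1539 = -0.04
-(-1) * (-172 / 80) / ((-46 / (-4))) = -43 / 230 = -0.19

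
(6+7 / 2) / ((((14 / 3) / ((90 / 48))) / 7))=855 / 32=26.72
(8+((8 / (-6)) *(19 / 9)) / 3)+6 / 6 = 653 / 81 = 8.06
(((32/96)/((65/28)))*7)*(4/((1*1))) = 784/195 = 4.02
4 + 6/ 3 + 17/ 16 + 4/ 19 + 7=4339/ 304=14.27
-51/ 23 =-2.22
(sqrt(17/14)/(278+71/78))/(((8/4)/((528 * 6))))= 61776 * sqrt(238)/152285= 6.26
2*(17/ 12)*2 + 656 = 1985/ 3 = 661.67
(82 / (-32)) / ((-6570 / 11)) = 451 / 105120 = 0.00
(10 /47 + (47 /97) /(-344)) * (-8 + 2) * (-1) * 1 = 994413 /784148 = 1.27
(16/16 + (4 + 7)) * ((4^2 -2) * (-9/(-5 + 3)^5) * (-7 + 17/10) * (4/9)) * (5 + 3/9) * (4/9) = -11872/45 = -263.82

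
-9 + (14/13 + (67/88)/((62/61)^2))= -31601025/4397536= -7.19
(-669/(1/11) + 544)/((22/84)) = -286230/11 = -26020.91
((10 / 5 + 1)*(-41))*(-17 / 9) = 697 / 3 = 232.33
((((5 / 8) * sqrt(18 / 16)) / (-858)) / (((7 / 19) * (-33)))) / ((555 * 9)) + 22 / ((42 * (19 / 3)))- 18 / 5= -2339 / 665 + 19 * sqrt(2) / 2111997888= -3.52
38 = 38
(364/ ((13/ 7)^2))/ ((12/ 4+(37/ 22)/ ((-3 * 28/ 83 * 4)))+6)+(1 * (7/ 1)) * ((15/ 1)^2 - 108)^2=79058463267/ 824941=95835.29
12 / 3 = 4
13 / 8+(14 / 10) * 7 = 457 / 40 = 11.42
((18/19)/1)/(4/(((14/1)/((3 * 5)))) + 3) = 42/323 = 0.13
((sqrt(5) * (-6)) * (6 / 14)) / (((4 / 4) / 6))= -34.50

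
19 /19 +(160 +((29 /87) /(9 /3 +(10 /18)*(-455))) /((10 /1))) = 3619277 /22480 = 161.00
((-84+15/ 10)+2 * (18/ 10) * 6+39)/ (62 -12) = -219/ 500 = -0.44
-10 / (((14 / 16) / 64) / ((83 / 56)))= -1084.08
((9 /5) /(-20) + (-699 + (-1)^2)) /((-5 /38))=1326371 /250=5305.48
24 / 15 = 8 / 5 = 1.60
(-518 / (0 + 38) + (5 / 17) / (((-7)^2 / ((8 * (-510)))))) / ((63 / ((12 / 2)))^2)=-141964 / 410571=-0.35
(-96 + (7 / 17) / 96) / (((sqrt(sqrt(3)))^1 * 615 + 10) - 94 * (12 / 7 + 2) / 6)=-2362399024254373125 * 3^(3 / 4) / 45403814299100011616 - 46278509727940875 * sqrt(3) / 11350953574775002904 - 906578626493925 * 3^(1 / 4) / 2837738393693750726 - 35519069686870 / 1418869196846875363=-0.13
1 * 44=44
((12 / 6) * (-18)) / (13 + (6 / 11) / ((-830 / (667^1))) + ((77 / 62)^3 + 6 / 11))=-39166823520 / 16344190697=-2.40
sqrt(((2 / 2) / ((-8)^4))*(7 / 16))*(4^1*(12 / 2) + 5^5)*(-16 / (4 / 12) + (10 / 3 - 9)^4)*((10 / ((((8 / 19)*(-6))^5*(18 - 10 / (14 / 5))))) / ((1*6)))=-35.92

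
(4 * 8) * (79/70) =1264/35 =36.11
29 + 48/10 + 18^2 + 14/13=23327/65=358.88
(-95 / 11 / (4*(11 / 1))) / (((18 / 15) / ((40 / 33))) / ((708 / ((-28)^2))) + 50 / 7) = -980875 / 41173396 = -0.02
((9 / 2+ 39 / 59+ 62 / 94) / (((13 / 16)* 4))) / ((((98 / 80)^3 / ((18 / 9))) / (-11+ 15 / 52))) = -1150753088000 / 55134674413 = -20.87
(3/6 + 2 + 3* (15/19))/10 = 0.49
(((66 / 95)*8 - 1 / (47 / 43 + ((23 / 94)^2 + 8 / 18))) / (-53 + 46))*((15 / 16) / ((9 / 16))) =-853051988 / 726465019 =-1.17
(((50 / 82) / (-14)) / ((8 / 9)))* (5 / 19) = -1125 / 87248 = -0.01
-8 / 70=-4 / 35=-0.11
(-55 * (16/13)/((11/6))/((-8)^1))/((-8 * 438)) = -5/3796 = -0.00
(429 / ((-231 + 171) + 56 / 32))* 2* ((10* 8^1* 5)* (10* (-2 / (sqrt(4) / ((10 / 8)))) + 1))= 15787200 / 233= 67756.22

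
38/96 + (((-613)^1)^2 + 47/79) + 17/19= 27073540759/72048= 375770.89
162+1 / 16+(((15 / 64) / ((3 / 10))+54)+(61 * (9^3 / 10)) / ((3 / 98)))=23277159 / 160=145482.24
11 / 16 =0.69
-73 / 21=-3.48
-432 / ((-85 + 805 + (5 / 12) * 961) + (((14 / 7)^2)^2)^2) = -0.31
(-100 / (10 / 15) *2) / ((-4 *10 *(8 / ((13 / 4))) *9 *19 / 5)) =325 / 3648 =0.09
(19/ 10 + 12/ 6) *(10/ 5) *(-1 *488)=-19032/ 5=-3806.40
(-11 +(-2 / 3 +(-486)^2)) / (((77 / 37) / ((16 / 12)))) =151321.56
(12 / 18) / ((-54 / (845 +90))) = -935 / 81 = -11.54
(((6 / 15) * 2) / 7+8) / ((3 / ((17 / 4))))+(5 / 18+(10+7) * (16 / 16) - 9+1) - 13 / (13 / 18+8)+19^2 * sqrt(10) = 1907239 / 98910+361 * sqrt(10) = 1160.86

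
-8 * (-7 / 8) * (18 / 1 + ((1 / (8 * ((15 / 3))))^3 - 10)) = 3584007 / 64000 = 56.00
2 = 2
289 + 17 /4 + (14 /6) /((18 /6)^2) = 31699 /108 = 293.51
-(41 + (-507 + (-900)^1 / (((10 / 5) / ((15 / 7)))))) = 10012 / 7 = 1430.29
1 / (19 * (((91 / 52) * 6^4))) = 1 / 43092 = 0.00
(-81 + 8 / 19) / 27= -1531 / 513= -2.98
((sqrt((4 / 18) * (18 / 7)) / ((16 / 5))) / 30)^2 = 0.00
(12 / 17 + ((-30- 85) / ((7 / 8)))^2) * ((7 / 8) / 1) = 3597347 / 238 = 15114.90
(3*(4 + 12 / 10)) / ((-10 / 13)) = -507 / 25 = -20.28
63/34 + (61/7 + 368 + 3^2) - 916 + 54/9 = -124339/238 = -522.43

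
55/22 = 5/2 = 2.50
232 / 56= 29 / 7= 4.14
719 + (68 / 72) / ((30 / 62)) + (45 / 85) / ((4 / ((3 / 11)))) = 72805363 / 100980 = 720.99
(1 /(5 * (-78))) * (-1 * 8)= 0.02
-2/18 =-1/9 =-0.11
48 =48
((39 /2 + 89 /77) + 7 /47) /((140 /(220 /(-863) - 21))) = -552436131 /174899032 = -3.16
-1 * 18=-18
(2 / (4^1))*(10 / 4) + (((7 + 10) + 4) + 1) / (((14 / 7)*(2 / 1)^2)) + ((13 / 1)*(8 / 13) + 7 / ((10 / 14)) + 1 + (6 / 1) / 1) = 144 / 5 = 28.80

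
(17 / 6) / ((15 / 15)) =17 / 6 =2.83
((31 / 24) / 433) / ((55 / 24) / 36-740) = -1116 / 276819065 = -0.00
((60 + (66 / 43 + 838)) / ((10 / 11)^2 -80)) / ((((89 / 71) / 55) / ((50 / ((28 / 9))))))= -102805275375 / 12831931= -8011.68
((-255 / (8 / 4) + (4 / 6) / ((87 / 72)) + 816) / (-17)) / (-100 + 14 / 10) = 199825 / 486098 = 0.41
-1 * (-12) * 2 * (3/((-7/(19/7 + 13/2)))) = -4644/49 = -94.78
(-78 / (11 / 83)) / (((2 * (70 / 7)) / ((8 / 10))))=-6474 / 275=-23.54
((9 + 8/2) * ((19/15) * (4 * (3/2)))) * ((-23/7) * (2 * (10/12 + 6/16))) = -164749/210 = -784.52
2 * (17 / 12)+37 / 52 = 553 / 156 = 3.54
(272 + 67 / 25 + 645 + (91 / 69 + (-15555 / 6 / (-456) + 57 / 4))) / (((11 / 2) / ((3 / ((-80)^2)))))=44856897 / 559360000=0.08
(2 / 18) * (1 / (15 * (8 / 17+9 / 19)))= 0.01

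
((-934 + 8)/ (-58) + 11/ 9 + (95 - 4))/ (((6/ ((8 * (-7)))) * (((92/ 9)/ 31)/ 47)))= -143922.62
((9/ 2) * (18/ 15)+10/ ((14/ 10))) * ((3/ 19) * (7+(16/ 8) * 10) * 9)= 481.25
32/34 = 16/17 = 0.94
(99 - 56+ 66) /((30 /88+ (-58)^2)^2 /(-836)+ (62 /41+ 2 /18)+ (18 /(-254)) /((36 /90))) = -8267386007232 /1026807525640175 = -0.01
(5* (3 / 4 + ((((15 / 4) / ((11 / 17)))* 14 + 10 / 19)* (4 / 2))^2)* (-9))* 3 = -3601249.58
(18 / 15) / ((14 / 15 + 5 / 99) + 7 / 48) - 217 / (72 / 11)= -20672201 / 644184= -32.09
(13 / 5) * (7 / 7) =13 / 5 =2.60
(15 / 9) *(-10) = -50 / 3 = -16.67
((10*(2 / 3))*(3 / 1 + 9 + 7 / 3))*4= 3440 / 9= 382.22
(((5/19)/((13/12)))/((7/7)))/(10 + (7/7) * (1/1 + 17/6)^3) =12960/3538769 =0.00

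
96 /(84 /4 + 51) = 4 /3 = 1.33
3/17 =0.18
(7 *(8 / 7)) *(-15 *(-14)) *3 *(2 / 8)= 1260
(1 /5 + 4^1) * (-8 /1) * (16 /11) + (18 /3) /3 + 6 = -2248 /55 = -40.87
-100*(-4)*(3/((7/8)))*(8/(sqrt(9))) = 25600/7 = 3657.14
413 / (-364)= -59 / 52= -1.13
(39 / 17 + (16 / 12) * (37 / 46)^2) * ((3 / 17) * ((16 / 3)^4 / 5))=5581438976 / 61916805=90.14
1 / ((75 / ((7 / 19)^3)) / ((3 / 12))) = 343 / 2057700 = 0.00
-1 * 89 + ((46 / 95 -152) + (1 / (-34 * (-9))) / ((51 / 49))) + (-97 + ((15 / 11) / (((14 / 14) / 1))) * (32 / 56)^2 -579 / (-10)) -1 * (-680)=160153721243 / 399552615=400.83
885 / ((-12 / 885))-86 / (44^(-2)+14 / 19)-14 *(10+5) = -7116574241 / 108492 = -65595.38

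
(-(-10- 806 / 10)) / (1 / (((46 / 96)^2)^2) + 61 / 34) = 4310111082 / 987782225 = 4.36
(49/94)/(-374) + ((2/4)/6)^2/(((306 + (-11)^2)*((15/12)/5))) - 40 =-2702179919/67552254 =-40.00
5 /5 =1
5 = 5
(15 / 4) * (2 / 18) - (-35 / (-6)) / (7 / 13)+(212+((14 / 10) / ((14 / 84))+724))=56039 / 60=933.98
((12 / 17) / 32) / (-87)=-1 / 3944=-0.00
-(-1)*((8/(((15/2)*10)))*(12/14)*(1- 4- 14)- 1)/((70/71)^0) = -447/175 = -2.55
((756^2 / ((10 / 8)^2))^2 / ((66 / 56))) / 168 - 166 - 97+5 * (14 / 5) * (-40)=4645731576307 / 6875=675742774.74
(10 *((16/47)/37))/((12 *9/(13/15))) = 104/140859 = 0.00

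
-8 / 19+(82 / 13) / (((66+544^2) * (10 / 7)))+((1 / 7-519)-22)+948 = 148682232913 / 365562470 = 406.72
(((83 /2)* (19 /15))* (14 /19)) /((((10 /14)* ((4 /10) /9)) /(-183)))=-2232783 /10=-223278.30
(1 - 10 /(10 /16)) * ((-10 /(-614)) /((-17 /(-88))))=-6600 /5219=-1.26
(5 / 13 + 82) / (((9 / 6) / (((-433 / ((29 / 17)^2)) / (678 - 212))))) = -44673909 / 2547389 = -17.54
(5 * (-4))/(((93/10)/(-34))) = 6800/93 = 73.12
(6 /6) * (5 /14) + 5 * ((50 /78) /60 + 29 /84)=250 /117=2.14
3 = 3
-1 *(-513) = 513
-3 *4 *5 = -60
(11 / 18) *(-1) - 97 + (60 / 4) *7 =133 / 18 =7.39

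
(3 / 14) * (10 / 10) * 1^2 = 3 / 14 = 0.21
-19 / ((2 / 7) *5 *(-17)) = 133 / 170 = 0.78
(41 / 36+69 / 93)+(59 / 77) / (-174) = 4676093 / 2492028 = 1.88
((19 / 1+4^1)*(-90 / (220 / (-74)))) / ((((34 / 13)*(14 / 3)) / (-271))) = -80947971 / 5236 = -15459.89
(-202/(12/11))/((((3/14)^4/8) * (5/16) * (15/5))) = -2731531264/3645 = -749391.29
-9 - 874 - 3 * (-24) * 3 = -667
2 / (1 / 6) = 12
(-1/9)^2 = 1/81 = 0.01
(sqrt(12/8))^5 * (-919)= -8271 * sqrt(6)/8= -2532.47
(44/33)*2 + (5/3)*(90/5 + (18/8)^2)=1973/48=41.10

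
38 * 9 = 342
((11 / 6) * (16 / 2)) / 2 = 7.33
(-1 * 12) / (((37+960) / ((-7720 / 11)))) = 92640 / 10967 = 8.45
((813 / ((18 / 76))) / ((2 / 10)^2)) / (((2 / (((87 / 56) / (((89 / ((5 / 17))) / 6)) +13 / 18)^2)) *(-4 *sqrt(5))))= -2122230539134145 *sqrt(5) / 1744456658112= -2720.30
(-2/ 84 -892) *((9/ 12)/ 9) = -74.34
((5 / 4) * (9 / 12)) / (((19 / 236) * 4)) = 885 / 304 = 2.91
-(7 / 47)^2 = -0.02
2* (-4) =-8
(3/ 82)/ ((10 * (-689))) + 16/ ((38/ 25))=112995943/ 10734620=10.53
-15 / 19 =-0.79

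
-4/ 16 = -1/ 4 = -0.25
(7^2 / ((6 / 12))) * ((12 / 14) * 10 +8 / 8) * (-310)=-290780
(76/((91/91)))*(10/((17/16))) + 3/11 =133811/187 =715.57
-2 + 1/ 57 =-113/ 57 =-1.98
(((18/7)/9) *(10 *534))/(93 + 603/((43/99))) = 19135/18578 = 1.03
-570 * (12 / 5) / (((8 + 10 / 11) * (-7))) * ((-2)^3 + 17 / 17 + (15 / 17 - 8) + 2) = -1549944 / 5831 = -265.81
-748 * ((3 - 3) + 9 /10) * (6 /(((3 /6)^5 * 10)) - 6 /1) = -222156 /25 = -8886.24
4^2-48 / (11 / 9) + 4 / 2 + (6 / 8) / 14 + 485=285689 / 616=463.78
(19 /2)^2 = 361 /4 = 90.25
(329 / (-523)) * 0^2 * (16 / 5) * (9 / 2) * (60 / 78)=0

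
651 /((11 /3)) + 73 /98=192197 /1078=178.29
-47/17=-2.76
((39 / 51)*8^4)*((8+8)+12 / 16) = 891904 / 17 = 52464.94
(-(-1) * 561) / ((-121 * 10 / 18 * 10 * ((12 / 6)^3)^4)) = -459 / 2252800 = -0.00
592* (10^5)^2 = 5920000000000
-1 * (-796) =796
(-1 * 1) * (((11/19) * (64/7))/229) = -704/30457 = -0.02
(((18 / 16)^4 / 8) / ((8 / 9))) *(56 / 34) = 413343 / 1114112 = 0.37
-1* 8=-8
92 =92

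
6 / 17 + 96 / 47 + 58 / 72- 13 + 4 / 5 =-1294229 / 143820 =-9.00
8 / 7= 1.14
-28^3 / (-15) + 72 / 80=43931 / 30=1464.37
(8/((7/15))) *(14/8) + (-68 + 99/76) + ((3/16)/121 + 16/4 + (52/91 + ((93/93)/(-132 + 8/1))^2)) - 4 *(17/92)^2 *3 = -1064668324343/32724729268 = -32.53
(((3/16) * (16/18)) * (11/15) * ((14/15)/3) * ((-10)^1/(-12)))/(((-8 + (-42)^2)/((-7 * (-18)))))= 539/237060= 0.00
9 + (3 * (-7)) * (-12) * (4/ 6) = 177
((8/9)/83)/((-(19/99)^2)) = -8712/29963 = -0.29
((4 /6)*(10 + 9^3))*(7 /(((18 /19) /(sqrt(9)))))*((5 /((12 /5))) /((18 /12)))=2457175 /162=15167.75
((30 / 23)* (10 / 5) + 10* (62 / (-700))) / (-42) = -1387 / 33810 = -0.04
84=84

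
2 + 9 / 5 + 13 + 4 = 104 / 5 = 20.80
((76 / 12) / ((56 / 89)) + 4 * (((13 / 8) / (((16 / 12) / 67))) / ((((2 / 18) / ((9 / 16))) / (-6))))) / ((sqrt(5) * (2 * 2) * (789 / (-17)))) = 23.88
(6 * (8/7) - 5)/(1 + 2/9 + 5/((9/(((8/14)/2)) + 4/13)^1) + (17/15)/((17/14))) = 483795/602483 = 0.80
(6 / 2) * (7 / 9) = 7 / 3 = 2.33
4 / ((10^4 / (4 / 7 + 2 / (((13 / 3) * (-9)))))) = 71 / 341250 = 0.00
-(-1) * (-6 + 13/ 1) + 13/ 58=419/ 58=7.22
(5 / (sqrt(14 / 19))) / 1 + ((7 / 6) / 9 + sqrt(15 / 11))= 7 / 54 + sqrt(165) / 11 + 5 * sqrt(266) / 14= 7.12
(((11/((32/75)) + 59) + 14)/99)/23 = 3161/72864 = 0.04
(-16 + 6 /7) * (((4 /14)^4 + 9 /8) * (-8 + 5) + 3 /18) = 9859537 /201684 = 48.89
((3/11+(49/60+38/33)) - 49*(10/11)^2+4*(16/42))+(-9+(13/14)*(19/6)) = -362437/8470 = -42.79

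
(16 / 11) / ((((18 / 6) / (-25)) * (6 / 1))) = -200 / 99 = -2.02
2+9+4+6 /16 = 123 /8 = 15.38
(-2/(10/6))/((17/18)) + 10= 742/85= 8.73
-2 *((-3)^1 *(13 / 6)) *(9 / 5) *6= 702 / 5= 140.40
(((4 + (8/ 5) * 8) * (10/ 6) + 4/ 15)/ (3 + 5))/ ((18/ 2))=0.39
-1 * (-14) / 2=7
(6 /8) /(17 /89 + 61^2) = 267 /1324744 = 0.00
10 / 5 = 2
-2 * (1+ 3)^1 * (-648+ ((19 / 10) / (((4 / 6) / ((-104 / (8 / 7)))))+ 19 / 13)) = 471062 / 65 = 7247.11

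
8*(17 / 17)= 8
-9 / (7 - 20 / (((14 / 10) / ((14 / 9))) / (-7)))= -81 / 1463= -0.06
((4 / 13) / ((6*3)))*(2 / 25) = 4 / 2925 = 0.00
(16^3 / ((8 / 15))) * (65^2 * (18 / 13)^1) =44928000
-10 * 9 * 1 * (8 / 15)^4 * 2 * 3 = -16384 / 375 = -43.69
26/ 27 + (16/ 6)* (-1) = -1.70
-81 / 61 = -1.33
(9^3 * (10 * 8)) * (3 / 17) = 174960 / 17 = 10291.76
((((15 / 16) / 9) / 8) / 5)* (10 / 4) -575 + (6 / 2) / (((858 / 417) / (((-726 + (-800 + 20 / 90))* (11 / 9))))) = -295986359 / 89856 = -3294.01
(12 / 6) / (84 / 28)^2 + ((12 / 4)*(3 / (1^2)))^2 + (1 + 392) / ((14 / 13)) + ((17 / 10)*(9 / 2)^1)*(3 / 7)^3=27582529 / 61740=446.75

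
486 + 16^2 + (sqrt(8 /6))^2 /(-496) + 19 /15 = 743.26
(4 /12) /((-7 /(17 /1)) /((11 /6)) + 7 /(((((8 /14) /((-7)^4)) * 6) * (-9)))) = -13464 /22009435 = -0.00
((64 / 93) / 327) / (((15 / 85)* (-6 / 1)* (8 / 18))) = -136 / 30411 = -0.00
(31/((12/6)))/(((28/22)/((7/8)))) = 341/32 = 10.66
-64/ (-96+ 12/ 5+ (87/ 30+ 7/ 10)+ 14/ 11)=44/ 61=0.72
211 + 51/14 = 214.64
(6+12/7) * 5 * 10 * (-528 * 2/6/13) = -475200/91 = -5221.98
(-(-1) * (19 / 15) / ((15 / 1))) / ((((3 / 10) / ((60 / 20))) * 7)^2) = 76 / 441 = 0.17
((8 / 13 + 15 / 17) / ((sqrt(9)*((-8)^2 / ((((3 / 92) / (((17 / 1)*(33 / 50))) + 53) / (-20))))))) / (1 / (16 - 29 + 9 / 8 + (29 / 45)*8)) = 40562104051 / 292000051200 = 0.14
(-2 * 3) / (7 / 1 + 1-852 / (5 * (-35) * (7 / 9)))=-3675 / 8734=-0.42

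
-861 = -861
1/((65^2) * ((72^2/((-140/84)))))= -1/13141440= -0.00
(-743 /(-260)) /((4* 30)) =743 /31200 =0.02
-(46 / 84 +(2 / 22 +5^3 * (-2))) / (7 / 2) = 115205 / 1617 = 71.25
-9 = -9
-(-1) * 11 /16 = 11 /16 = 0.69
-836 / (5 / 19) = -15884 / 5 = -3176.80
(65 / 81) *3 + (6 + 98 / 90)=1282 / 135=9.50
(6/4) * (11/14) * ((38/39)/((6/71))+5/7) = 27577/1911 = 14.43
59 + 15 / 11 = 664 / 11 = 60.36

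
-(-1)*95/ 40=19/ 8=2.38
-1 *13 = -13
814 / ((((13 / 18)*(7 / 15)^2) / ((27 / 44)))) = 2022975 / 637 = 3175.78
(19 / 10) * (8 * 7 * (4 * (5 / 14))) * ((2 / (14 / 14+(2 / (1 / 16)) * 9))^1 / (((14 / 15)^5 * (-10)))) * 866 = -1249475625 / 9714446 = -128.62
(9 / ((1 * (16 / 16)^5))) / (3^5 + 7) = 9 / 250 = 0.04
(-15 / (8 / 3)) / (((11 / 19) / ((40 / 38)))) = -225 / 22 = -10.23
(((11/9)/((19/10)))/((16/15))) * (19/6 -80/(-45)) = 24475/8208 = 2.98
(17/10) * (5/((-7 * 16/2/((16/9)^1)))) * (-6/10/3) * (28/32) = 17/360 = 0.05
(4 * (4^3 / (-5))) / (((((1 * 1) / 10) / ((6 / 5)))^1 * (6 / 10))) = -1024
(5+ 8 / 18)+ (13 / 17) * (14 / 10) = 4984 / 765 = 6.52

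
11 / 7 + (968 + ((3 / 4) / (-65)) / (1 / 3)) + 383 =2461617 / 1820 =1352.54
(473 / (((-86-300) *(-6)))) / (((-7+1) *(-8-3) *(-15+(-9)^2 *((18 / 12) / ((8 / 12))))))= 43 / 2324106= 0.00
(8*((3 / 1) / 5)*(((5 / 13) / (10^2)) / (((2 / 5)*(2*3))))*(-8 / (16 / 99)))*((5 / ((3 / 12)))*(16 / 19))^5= -515992.91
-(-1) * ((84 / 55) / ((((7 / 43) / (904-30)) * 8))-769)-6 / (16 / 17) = 109819 / 440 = 249.59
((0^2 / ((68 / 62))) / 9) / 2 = 0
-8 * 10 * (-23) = 1840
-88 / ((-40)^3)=11 / 8000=0.00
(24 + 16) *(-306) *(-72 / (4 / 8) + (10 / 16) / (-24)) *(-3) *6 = -63463635 / 2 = -31731817.50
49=49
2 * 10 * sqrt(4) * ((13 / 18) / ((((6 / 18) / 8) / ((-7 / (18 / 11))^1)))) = -2965.93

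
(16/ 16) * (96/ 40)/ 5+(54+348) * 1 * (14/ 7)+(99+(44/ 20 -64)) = 21042/ 25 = 841.68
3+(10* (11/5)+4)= 29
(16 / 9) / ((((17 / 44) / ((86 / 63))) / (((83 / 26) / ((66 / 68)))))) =456832 / 22113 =20.66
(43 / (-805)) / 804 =-43 / 647220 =-0.00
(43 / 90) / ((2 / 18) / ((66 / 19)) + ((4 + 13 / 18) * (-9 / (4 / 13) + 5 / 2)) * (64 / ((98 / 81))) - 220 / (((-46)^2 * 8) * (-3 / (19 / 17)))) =-2501169132 / 34980325356665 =-0.00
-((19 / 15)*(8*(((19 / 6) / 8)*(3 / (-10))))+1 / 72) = 2141 / 1800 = 1.19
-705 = -705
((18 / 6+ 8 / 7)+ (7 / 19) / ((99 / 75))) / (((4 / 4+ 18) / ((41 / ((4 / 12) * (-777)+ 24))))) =-795728 / 19596885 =-0.04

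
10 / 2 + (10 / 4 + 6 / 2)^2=35.25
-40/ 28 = -10/ 7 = -1.43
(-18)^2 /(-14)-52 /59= -9922 /413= -24.02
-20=-20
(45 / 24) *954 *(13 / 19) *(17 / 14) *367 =580320585 / 1064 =545414.08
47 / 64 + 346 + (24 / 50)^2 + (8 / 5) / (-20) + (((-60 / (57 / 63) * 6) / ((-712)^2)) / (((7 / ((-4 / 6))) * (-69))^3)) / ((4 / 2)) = 33614154865628736569 / 96902940942360000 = 346.88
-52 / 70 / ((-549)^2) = -26 / 10549035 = -0.00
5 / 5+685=686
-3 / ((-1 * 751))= 3 / 751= 0.00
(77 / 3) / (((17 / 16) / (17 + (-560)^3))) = -72119630352 / 17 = -4242331197.18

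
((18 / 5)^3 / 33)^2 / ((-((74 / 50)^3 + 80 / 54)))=-102036672 / 241108351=-0.42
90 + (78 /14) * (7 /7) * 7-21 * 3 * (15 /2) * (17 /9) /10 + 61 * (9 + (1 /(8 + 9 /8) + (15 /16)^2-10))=729733 /18688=39.05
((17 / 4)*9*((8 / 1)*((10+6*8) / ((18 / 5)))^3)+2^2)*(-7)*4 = -2902300072 / 81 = -35830865.09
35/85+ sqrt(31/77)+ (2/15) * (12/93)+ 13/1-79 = -518339/7905+ sqrt(2387)/77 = -64.94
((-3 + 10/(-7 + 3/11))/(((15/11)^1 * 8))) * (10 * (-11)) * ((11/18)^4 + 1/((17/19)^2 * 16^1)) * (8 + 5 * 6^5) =161097161712355/420940638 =382707.55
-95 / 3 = -31.67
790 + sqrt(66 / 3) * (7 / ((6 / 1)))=7 * sqrt(22) / 6 + 790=795.47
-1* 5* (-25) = 125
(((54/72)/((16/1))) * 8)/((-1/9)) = -27/8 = -3.38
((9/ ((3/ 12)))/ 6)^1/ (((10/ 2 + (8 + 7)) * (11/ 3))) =9/ 110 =0.08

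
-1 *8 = -8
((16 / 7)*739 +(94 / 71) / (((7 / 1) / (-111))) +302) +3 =1973.15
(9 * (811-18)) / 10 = 7137 / 10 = 713.70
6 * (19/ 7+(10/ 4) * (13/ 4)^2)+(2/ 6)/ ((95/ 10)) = 1115657/ 6384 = 174.76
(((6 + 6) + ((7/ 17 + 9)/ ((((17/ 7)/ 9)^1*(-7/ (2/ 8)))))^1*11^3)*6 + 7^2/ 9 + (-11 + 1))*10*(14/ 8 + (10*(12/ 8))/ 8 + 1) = -4754355145/ 10404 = -456973.77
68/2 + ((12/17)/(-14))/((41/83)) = 165388/4879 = 33.90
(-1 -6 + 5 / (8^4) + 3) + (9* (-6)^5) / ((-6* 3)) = 15908869 / 4096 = 3884.00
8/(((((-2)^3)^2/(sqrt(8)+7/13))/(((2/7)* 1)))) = 1/52+sqrt(2)/14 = 0.12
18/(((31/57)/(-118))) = -121068/31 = -3905.42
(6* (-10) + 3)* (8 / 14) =-228 / 7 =-32.57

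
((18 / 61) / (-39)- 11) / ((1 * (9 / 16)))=-139664 / 7137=-19.57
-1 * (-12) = 12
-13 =-13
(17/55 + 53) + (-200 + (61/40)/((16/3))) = -1030691/7040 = -146.40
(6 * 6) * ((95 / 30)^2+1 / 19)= 6895 / 19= 362.89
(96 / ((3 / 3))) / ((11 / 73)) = 7008 / 11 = 637.09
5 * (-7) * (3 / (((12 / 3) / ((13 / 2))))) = -170.62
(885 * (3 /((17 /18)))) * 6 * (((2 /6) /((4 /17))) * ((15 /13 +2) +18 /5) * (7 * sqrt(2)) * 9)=132172803 * sqrt(2) /13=14378505.43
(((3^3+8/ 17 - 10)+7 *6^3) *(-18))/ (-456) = 78003/ 1292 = 60.37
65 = 65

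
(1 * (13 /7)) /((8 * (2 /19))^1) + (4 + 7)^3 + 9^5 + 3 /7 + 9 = 6763863 /112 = 60391.63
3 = 3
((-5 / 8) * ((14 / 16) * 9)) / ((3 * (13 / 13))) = -105 / 64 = -1.64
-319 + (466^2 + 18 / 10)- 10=1084144 / 5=216828.80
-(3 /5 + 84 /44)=-138 /55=-2.51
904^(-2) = 1/817216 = 0.00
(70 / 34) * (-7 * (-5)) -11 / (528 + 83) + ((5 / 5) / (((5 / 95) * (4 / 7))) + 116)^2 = 3713992891 / 166192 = 22347.60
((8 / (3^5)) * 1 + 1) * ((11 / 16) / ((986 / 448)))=38654 / 119799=0.32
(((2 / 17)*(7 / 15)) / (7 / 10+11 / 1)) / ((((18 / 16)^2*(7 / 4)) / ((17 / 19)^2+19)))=7319552 / 174481047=0.04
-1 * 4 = -4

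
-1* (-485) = 485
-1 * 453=-453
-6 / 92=-3 / 46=-0.07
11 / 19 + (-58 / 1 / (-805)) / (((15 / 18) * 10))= 224681 / 382375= 0.59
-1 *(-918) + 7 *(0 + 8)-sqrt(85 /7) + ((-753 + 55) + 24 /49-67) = 10265 /49-sqrt(595) /7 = 206.01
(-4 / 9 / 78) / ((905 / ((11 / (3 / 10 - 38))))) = 44 / 23951187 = 0.00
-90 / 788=-45 / 394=-0.11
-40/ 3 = -13.33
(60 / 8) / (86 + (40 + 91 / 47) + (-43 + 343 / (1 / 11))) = 235 / 120882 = 0.00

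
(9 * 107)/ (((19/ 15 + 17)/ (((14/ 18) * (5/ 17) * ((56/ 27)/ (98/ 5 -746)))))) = -655375/ 19032588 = -0.03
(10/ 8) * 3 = 15/ 4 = 3.75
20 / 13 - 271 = -3503 / 13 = -269.46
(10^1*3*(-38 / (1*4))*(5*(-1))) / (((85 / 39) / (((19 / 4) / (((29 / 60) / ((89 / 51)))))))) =93977325 / 8381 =11213.14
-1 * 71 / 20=-71 / 20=-3.55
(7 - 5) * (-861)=-1722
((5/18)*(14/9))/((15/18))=14/27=0.52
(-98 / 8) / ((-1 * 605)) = 49 / 2420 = 0.02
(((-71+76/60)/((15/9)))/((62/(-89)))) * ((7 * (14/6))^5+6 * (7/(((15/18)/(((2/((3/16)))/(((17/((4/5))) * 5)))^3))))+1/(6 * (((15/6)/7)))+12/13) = 65607392985011894351696/939697611328125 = 69817558.54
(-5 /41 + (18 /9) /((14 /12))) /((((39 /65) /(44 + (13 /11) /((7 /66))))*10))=88201 /6027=14.63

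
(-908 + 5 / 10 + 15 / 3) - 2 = -904.50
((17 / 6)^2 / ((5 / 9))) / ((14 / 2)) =289 / 140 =2.06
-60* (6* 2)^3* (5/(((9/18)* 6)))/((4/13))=-561600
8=8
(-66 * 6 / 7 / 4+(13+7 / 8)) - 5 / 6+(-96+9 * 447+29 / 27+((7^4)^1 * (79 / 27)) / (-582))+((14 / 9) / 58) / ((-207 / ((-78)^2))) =1148693264531 / 293474664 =3914.11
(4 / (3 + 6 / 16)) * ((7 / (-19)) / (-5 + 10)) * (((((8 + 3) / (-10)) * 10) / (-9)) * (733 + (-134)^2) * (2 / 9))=-92099392 / 207765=-443.29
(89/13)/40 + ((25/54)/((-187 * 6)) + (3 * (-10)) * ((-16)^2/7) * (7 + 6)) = -786374355769/55135080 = -14262.69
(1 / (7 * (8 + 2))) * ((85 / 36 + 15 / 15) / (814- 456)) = 121 / 902160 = 0.00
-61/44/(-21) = 61/924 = 0.07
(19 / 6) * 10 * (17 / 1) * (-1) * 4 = -6460 / 3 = -2153.33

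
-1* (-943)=943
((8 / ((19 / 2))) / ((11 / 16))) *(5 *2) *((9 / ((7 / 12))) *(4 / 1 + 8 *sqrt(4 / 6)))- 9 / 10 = 11046033 / 14630 + 737280 *sqrt(6) / 1463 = 1989.45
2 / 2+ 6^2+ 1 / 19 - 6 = 590 / 19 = 31.05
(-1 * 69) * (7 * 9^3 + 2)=-352245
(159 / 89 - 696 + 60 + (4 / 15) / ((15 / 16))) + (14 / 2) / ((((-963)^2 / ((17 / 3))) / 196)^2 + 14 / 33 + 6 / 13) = -42152046626358562257089 / 66493321366576038525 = -633.93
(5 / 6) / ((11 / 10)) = 25 / 33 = 0.76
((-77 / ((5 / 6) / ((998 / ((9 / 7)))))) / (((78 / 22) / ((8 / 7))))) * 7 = -94674272 / 585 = -161836.36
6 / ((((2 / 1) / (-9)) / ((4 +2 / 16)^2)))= -29403 / 64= -459.42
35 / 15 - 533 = -1592 / 3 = -530.67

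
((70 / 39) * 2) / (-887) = -140 / 34593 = -0.00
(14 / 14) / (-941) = -1 / 941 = -0.00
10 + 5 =15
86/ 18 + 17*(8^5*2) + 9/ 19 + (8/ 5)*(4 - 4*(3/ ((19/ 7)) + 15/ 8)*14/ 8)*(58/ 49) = 46674604364/ 41895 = 1114085.32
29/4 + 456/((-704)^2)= 449209/61952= 7.25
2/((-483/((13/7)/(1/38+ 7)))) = -988/902727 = -0.00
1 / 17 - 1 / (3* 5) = -2 / 255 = -0.01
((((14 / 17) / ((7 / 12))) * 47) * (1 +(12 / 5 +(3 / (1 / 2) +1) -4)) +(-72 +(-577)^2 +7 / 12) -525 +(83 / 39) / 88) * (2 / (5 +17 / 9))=291215849211 / 3014440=96606.95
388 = 388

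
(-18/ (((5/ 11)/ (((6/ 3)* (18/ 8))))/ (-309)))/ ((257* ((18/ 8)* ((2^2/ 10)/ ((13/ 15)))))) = 265122/ 1285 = 206.32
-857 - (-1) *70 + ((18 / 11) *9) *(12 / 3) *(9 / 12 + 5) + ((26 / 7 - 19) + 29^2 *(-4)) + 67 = -289563 / 77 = -3760.56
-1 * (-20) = 20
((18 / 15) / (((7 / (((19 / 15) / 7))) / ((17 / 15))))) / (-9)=-646 / 165375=-0.00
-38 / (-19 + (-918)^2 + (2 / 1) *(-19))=-38 / 842667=-0.00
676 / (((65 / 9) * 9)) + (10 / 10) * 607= 3087 / 5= 617.40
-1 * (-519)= 519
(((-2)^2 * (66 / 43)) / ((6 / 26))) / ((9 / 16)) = 18304 / 387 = 47.30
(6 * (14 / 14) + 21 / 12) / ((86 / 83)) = 2573 / 344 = 7.48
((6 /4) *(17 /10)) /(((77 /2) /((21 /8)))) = 0.17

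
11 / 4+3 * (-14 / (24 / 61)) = -104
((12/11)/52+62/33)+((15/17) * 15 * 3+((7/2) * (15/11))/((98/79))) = 9281695/204204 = 45.45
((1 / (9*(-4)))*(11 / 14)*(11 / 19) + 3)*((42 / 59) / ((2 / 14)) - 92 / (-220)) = 16.14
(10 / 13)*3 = 30 / 13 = 2.31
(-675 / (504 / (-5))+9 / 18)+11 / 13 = 8.04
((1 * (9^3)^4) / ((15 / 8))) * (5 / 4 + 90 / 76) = 6966595233198 / 19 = 366662907010.42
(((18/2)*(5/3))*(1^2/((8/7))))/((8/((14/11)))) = 735/352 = 2.09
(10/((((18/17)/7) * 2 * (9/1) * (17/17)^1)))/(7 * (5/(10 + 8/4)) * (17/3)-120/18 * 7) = -34/279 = -0.12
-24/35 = -0.69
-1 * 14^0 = -1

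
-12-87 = -99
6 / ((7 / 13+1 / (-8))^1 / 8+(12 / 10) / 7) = 174720 / 6497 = 26.89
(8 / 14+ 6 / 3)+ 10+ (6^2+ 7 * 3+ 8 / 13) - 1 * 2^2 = 6023 / 91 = 66.19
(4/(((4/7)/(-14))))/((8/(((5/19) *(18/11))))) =-5.28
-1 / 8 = -0.12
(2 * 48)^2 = 9216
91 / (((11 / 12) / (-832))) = -908544 / 11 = -82594.91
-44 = -44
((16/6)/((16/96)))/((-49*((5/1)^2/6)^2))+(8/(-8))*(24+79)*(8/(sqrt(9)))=-25236728/91875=-274.69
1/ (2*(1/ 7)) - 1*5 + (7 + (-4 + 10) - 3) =17/ 2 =8.50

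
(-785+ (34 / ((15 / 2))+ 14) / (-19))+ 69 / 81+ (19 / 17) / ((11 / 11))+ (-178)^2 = 1347394241 / 43605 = 30899.99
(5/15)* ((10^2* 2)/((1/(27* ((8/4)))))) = 3600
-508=-508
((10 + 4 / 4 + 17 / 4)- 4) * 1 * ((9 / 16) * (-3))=-1215 / 64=-18.98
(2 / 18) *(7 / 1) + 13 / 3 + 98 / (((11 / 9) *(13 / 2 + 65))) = 88234 / 14157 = 6.23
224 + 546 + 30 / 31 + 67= 837.97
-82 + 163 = 81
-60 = -60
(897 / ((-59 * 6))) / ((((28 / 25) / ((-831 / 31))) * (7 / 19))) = 118022775 / 716968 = 164.61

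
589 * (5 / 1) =2945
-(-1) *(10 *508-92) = 4988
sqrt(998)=31.59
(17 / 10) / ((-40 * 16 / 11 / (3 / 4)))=-561 / 25600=-0.02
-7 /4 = -1.75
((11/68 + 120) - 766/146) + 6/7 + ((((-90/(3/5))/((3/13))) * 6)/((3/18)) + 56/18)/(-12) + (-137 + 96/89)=1929.59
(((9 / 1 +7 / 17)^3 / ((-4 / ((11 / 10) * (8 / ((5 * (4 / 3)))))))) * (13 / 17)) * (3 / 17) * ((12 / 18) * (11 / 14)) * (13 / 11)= -228433920 / 9938999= -22.98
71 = 71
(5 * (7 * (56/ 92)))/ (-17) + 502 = 195792/ 391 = 500.75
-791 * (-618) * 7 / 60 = 570311 / 10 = 57031.10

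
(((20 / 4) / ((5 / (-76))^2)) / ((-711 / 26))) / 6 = -75088 / 10665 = -7.04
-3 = -3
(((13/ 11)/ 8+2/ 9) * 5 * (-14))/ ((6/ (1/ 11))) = -10255/ 26136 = -0.39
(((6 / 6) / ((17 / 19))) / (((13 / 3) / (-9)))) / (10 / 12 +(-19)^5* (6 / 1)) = 3078 / 19699842539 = 0.00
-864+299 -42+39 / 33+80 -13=-5927 / 11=-538.82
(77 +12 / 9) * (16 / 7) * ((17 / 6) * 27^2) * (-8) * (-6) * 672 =11929006080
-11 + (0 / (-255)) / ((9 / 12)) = -11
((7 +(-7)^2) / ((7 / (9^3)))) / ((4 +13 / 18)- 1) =104976 / 67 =1566.81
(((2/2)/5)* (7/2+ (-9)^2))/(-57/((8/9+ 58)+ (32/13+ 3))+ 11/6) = 3817203/214025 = 17.84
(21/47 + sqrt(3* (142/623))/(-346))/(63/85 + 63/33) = 935/5546 - 935* sqrt(265398)/534152724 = 0.17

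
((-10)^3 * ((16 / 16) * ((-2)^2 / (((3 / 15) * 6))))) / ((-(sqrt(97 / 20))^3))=400000 * sqrt(485) / 28227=312.08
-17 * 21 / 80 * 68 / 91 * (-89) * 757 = 58412391 / 260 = 224663.04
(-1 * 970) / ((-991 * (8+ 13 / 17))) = 16490 / 147659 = 0.11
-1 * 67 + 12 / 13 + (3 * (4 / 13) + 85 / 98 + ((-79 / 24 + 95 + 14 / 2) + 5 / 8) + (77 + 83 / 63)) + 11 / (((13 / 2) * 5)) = 113.70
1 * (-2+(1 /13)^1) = -25 /13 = -1.92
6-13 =-7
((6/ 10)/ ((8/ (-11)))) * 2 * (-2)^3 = 66/ 5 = 13.20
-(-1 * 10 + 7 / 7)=9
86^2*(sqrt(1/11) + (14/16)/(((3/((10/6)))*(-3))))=-64715/54 + 7396*sqrt(11)/11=1031.55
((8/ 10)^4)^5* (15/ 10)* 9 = 14843406974976/ 95367431640625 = 0.16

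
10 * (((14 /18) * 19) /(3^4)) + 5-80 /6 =-4745 /729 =-6.51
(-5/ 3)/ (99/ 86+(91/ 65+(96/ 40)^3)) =-53750/ 528099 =-0.10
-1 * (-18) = 18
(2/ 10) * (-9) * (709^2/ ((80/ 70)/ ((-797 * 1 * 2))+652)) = -25240115691/ 18187520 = -1387.77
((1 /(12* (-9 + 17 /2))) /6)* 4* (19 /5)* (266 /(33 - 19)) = -361 /45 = -8.02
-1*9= -9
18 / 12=3 / 2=1.50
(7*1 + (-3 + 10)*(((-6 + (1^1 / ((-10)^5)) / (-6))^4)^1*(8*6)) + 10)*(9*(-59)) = -69370771824320114874052800413 / 300000000000000000000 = -231235906.08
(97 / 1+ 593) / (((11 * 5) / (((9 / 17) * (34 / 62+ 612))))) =1387314 / 341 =4068.37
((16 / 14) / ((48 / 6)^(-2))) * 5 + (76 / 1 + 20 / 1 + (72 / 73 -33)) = 219577 / 511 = 429.70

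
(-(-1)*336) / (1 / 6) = 2016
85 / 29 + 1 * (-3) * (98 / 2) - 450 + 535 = -1713 / 29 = -59.07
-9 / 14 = -0.64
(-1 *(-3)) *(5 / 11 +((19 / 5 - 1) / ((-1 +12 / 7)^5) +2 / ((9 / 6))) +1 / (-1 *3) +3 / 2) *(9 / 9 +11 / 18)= 179573249 / 2062500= 87.07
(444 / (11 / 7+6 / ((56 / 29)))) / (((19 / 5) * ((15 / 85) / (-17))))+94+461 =-4606685 / 2489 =-1850.82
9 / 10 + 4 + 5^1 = 99 / 10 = 9.90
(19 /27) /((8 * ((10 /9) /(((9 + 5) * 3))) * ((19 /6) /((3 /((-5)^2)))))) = 63 /500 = 0.13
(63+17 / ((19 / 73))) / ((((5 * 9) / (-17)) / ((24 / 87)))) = -331568 / 24795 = -13.37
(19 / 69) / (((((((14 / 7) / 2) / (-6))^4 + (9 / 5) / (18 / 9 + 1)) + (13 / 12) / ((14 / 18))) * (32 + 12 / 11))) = 10260 / 2458079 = 0.00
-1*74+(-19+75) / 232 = -2139 / 29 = -73.76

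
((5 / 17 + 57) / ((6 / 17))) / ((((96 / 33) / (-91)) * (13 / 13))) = -487487 / 96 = -5077.99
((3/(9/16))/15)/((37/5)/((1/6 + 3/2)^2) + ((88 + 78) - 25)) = 200/80811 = 0.00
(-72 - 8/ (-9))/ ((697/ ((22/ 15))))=-2816/ 18819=-0.15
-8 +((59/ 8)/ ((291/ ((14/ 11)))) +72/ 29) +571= 565.52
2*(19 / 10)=3.80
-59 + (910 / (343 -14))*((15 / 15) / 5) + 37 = -1008 / 47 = -21.45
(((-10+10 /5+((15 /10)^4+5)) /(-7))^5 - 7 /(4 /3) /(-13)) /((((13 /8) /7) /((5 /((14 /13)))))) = 460070891295 /57276104704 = 8.03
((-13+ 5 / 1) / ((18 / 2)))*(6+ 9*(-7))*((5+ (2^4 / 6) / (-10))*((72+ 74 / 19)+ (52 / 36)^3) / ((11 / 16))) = 9932829568 / 360855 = 27525.82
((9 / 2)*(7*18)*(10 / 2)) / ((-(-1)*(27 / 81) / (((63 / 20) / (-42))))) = -5103 / 8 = -637.88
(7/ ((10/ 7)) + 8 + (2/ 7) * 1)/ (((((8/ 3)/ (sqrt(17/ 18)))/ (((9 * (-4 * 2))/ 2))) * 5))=-8307 * sqrt(34)/ 1400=-34.60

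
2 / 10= 1 / 5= 0.20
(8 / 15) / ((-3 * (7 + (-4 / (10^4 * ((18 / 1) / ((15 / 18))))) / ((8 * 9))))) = -691200 / 27215999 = -0.03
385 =385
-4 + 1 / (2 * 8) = -63 / 16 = -3.94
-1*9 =-9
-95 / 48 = -1.98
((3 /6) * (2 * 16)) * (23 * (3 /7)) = 1104 /7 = 157.71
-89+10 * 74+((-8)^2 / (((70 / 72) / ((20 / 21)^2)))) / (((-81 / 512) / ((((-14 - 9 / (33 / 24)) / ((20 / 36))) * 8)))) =3813756823 / 33957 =112311.36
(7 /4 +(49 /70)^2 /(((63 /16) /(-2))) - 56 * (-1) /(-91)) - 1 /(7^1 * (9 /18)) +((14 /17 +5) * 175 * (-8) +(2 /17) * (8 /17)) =-192957267851 /23669100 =-8152.29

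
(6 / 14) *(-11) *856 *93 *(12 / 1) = -31524768 / 7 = -4503538.29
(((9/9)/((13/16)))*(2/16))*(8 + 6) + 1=41/13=3.15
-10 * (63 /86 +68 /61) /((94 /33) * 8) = -1599015 /1972496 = -0.81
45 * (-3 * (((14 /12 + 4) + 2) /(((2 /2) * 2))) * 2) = -1935 /2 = -967.50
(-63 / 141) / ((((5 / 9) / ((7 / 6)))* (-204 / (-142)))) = -10437 / 15980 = -0.65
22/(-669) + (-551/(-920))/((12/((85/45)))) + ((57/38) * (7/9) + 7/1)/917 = 204036491/2902603680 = 0.07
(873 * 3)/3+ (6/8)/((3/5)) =3497/4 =874.25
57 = 57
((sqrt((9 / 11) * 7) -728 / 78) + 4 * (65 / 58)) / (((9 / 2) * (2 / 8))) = -3376 / 783 + 8 * sqrt(77) / 33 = -2.18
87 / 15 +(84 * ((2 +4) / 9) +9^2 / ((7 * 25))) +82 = 25246 / 175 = 144.26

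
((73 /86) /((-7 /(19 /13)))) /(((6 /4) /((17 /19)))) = -1241 /11739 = -0.11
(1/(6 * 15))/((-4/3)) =-1/120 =-0.01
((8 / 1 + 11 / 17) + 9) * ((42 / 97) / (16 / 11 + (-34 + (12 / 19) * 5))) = -1316700 / 5064079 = -0.26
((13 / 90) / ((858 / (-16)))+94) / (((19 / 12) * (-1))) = -558344 / 9405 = -59.37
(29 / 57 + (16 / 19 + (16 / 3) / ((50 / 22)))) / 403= 5269 / 574275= 0.01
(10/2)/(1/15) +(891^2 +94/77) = 61134706/77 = 793957.22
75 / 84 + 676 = 18953 / 28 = 676.89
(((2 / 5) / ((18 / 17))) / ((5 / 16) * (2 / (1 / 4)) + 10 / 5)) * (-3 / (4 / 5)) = -0.31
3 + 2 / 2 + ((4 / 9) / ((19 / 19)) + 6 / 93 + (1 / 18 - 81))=-4739 / 62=-76.44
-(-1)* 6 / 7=6 / 7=0.86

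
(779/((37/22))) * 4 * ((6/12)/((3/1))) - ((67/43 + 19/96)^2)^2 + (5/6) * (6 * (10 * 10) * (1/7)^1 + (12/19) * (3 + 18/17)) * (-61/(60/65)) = -110822533270419062306825/24291875179270766592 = -4562.12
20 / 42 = 0.48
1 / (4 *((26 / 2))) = 1 / 52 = 0.02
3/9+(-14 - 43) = -170/3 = -56.67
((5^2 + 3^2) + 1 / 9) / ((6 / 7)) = 2149 / 54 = 39.80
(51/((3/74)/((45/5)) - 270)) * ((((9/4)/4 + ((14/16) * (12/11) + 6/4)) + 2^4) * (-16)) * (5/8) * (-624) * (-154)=206905247640/59939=3451930.26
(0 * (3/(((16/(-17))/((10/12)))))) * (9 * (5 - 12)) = 0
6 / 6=1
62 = 62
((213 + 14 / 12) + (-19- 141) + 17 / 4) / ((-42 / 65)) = -90.41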